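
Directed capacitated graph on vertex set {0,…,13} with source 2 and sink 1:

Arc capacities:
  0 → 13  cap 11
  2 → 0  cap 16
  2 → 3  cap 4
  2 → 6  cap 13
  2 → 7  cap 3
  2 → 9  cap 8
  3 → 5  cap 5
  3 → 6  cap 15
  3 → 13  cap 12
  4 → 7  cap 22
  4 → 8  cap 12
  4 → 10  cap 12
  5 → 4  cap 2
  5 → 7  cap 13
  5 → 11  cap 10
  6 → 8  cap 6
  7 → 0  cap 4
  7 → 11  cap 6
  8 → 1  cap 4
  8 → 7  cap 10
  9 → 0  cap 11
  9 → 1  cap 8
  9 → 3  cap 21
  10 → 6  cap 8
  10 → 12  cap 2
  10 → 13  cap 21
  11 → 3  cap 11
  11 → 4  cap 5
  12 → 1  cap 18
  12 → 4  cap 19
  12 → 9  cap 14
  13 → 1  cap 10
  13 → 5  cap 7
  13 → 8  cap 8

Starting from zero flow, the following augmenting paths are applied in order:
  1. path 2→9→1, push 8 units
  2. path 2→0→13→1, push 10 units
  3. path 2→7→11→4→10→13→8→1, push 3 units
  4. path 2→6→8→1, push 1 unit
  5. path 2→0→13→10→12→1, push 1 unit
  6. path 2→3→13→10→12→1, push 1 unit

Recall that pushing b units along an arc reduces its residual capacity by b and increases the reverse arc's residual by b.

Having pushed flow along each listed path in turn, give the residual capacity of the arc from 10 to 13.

after path 1 (2→9→1, push 8): res(10,13)=21
after path 2 (2→0→13→1, push 10): res(10,13)=21
after path 3 (2→7→11→4→10→13→8→1, push 3): res(10,13)=18
after path 4 (2→6→8→1, push 1): res(10,13)=18
after path 5 (2→0→13→10→12→1, push 1): res(10,13)=19
after path 6 (2→3→13→10→12→1, push 1): res(10,13)=20

Residual capacity of (10,13): 20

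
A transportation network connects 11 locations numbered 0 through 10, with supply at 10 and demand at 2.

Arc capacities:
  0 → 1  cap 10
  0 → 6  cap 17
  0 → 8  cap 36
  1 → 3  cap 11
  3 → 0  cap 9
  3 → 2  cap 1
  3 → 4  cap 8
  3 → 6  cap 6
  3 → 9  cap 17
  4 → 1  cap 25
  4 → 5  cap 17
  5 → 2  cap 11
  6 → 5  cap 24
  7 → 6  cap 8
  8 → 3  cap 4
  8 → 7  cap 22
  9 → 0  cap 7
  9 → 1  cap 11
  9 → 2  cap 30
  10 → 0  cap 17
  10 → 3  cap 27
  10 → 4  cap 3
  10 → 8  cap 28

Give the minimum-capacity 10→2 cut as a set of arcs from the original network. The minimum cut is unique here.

Min-cut arcs: {(3,2), (3,9), (5,2)} (total capacity 29)

augment #1: 10→3→2 push 1
augment #2: 10→3→9→2 push 17
augment #3: 10→4→5→2 push 3
augment #4: 10→0→6→5→2 push 8
max flow = 29; residual-reachable set from 10 gives S-side
cut edges (S→T): {(3,2), (3,9), (5,2)} total cap 29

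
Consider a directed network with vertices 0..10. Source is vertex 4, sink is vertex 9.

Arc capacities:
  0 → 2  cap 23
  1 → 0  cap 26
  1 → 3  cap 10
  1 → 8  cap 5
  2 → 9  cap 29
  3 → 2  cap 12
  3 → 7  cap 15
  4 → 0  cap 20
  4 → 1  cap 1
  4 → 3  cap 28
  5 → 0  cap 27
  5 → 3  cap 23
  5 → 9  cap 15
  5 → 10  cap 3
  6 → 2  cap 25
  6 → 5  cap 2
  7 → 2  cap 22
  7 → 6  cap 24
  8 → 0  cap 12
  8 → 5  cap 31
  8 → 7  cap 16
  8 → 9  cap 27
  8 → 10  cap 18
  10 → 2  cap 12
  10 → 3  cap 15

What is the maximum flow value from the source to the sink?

augment #1: 4→0→2→9 bottleneck 20, total now 20
augment #2: 4→1→8→9 bottleneck 1, total now 21
augment #3: 4→3→2→9 bottleneck 9, total now 30
augment #4: 4→3→7→6→5→9 bottleneck 2, total now 32

Maximum flow value: 32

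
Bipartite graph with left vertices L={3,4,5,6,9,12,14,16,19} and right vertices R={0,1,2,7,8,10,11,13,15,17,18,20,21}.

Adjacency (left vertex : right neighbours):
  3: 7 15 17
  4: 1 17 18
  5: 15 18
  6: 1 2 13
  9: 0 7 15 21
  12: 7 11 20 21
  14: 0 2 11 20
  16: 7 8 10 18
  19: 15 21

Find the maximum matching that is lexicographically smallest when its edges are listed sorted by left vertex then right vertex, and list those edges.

Lex-smallest maximum matching: {(3,7), (4,1), (5,15), (6,2), (9,0), (12,11), (14,20), (16,8), (19,21)}

|M| = 9 (so the lex-smallest maximum matching has 9 edges)
process left vertices in ascending order; for each, take the smallest-labelled available neighbour that still permits 9 edges overall, or leave it unmatched if none does
lex-smallest matching: {3-7, 4-1, 5-15, 6-2, 9-0, 12-11, 14-20, 16-8, 19-21}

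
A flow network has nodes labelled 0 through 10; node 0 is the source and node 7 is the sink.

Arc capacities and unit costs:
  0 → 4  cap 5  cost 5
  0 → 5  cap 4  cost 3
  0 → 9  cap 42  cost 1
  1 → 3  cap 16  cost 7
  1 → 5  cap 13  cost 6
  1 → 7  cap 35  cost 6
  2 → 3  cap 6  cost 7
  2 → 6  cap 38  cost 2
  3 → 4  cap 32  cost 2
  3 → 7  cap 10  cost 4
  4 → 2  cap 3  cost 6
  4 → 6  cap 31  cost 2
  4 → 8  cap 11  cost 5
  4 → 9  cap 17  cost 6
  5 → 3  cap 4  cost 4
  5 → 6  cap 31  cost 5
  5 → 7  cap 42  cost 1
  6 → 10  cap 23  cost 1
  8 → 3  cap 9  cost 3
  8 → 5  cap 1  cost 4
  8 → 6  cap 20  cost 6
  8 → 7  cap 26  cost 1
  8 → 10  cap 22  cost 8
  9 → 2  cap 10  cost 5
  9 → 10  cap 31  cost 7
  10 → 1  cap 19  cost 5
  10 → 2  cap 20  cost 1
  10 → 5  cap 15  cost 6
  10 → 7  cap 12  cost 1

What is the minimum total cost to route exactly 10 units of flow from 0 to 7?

Minimum cost for 10 units: 70

shortest-cost path #1: 0→5→7 push 4 @ unit cost 4 (adds 16)
shortest-cost path #2: 0→4→6→10→7 push 5 @ unit cost 9 (adds 45)
shortest-cost path #3: 0→9→10→7 push 1 @ unit cost 9 (adds 9)
total cost = 70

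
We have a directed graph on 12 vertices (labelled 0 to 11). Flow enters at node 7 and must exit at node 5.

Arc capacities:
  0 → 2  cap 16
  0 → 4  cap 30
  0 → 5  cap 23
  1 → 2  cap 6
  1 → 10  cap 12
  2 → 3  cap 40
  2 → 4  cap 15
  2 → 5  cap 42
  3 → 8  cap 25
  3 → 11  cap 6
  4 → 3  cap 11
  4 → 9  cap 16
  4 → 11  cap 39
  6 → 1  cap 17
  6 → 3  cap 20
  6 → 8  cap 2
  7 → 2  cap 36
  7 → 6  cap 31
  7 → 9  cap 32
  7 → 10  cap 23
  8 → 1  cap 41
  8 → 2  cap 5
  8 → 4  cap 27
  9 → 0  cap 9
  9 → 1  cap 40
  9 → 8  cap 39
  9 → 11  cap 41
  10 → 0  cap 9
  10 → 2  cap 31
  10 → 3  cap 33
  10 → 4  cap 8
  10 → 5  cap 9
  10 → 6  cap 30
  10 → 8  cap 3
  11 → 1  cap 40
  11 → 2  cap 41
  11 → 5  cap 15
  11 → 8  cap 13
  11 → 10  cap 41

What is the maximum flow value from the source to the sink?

Maximum flow value: 84

augment #1: 7→2→5 bottleneck 36, total now 36
augment #2: 7→10→5 bottleneck 9, total now 45
augment #3: 7→9→0→5 bottleneck 9, total now 54
augment #4: 7→9→11→5 bottleneck 15, total now 69
augment #5: 7→10→0→5 bottleneck 9, total now 78
augment #6: 7→10→2→5 bottleneck 5, total now 83
augment #7: 7→6→1→2→5 bottleneck 1, total now 84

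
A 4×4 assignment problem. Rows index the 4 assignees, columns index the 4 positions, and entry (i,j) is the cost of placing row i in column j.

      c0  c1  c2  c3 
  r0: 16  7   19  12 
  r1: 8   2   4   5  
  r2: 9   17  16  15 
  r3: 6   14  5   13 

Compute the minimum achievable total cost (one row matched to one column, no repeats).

optimal assignment: row0→col1 (cost 7), row1→col3 (cost 5), row2→col0 (cost 9), row3→col2 (cost 5)
total = 7 + 5 + 9 + 5 = 26

Minimum assignment cost: 26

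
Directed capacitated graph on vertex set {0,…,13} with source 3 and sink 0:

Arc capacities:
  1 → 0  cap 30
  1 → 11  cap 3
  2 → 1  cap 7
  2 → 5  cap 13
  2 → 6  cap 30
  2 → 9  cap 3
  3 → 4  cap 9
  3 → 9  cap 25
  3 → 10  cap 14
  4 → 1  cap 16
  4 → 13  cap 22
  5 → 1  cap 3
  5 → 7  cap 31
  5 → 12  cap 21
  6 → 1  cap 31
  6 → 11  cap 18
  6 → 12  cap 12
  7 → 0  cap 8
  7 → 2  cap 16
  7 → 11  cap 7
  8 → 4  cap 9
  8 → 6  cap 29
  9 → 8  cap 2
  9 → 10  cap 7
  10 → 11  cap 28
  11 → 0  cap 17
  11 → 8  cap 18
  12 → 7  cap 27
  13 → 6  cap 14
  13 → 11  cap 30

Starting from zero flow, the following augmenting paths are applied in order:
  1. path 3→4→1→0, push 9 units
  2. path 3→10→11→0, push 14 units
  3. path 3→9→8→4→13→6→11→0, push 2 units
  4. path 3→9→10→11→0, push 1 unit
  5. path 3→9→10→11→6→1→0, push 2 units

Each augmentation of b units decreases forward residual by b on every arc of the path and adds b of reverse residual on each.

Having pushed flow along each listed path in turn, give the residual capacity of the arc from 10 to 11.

after path 1 (3→4→1→0, push 9): res(10,11)=28
after path 2 (3→10→11→0, push 14): res(10,11)=14
after path 3 (3→9→8→4→13→6→11→0, push 2): res(10,11)=14
after path 4 (3→9→10→11→0, push 1): res(10,11)=13
after path 5 (3→9→10→11→6→1→0, push 2): res(10,11)=11

Residual capacity of (10,11): 11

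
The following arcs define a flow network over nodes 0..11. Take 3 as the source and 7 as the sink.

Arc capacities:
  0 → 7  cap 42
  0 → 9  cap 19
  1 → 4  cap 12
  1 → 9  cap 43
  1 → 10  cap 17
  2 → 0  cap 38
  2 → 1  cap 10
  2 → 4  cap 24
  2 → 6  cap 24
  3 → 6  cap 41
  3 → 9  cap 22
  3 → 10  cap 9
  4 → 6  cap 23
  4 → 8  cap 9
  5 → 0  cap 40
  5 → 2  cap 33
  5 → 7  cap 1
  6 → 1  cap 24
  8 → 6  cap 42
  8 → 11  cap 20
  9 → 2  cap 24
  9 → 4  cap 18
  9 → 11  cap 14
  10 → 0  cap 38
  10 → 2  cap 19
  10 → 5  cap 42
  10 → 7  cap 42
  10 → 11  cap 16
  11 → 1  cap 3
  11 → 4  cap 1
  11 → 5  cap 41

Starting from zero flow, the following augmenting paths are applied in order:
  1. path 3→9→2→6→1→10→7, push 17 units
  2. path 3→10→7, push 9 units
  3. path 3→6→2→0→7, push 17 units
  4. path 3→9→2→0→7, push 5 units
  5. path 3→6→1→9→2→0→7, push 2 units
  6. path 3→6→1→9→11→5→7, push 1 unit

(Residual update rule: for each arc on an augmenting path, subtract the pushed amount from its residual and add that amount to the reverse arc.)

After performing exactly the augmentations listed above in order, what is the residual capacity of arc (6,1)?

Residual capacity of (6,1): 4

after path 1 (3→9→2→6→1→10→7, push 17): res(6,1)=7
after path 2 (3→10→7, push 9): res(6,1)=7
after path 3 (3→6→2→0→7, push 17): res(6,1)=7
after path 4 (3→9→2→0→7, push 5): res(6,1)=7
after path 5 (3→6→1→9→2→0→7, push 2): res(6,1)=5
after path 6 (3→6→1→9→11→5→7, push 1): res(6,1)=4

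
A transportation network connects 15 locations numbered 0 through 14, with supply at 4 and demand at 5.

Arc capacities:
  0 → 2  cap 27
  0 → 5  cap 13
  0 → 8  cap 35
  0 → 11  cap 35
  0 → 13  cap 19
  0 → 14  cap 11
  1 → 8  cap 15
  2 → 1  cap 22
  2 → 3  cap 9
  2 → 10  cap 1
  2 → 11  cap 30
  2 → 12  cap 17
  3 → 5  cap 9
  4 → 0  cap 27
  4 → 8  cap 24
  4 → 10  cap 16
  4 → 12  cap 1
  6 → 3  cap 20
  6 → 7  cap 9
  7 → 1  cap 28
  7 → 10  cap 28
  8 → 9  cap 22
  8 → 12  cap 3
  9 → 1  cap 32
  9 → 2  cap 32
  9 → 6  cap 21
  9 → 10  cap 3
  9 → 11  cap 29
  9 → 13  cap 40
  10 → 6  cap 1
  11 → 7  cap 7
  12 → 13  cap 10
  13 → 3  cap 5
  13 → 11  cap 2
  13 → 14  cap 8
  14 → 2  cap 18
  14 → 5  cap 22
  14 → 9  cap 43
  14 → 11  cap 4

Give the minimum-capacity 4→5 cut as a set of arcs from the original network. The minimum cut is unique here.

Min-cut arcs: {(0,5), (0,14), (3,5), (13,14)} (total capacity 41)

augment #1: 4→0→5 push 13
augment #2: 4→0→14→5 push 11
augment #3: 4→0→2→3→5 push 3
augment #4: 4→10→6→3→5 push 1
augment #5: 4→12→13→3→5 push 1
augment #6: 4→8→9→2→3→5 push 4
augment #7: 4→8→9→13→14→5 push 8
max flow = 41; residual-reachable set from 4 gives S-side
cut edges (S→T): {(0,5), (0,14), (3,5), (13,14)} total cap 41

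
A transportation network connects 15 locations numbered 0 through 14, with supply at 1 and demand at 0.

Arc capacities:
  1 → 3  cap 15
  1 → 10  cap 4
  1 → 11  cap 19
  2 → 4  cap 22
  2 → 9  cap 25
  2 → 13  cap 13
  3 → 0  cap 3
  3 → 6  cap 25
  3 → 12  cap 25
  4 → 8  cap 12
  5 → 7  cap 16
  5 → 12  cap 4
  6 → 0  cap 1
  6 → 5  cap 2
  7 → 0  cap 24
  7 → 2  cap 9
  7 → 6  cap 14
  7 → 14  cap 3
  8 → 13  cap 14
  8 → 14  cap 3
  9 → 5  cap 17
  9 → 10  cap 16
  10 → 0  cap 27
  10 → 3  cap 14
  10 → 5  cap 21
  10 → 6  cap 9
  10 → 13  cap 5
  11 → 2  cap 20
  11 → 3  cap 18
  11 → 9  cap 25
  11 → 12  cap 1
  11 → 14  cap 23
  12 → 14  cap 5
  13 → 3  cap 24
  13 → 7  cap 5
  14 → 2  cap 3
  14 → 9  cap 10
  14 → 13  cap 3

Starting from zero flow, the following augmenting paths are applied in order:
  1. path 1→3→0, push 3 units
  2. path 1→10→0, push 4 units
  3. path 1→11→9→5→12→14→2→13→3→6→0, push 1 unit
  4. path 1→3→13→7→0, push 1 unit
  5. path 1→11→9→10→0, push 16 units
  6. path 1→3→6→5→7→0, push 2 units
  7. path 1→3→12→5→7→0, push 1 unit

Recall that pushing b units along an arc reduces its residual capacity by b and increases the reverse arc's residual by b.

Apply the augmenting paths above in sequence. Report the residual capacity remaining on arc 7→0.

after path 1 (1→3→0, push 3): res(7,0)=24
after path 2 (1→10→0, push 4): res(7,0)=24
after path 3 (1→11→9→5→12→14→2→13→3→6→0, push 1): res(7,0)=24
after path 4 (1→3→13→7→0, push 1): res(7,0)=23
after path 5 (1→11→9→10→0, push 16): res(7,0)=23
after path 6 (1→3→6→5→7→0, push 2): res(7,0)=21
after path 7 (1→3→12→5→7→0, push 1): res(7,0)=20

Residual capacity of (7,0): 20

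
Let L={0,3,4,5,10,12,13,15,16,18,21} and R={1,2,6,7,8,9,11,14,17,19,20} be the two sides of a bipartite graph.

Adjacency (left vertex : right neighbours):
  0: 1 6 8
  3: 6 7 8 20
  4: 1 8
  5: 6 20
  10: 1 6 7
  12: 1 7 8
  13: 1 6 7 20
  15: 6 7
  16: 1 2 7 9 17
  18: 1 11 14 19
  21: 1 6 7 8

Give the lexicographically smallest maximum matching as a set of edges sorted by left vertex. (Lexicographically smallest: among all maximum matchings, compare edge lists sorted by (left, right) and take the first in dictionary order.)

Lex-smallest maximum matching: {(0,1), (3,6), (4,8), (5,20), (10,7), (16,2), (18,11)}

|M| = 7 (so the lex-smallest maximum matching has 7 edges)
process left vertices in ascending order; for each, take the smallest-labelled available neighbour that still permits 7 edges overall, or leave it unmatched if none does
lex-smallest matching: {0-1, 3-6, 4-8, 5-20, 10-7, 16-2, 18-11}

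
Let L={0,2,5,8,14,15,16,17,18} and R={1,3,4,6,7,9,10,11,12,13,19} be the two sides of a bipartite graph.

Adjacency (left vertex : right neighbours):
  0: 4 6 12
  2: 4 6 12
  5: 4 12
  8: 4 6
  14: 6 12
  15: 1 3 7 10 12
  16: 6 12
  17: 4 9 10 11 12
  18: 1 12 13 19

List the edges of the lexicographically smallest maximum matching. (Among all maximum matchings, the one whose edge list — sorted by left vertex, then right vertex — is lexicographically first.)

Lex-smallest maximum matching: {(0,4), (2,6), (5,12), (15,1), (17,9), (18,13)}

|M| = 6 (so the lex-smallest maximum matching has 6 edges)
process left vertices in ascending order; for each, take the smallest-labelled available neighbour that still permits 6 edges overall, or leave it unmatched if none does
lex-smallest matching: {0-4, 2-6, 5-12, 15-1, 17-9, 18-13}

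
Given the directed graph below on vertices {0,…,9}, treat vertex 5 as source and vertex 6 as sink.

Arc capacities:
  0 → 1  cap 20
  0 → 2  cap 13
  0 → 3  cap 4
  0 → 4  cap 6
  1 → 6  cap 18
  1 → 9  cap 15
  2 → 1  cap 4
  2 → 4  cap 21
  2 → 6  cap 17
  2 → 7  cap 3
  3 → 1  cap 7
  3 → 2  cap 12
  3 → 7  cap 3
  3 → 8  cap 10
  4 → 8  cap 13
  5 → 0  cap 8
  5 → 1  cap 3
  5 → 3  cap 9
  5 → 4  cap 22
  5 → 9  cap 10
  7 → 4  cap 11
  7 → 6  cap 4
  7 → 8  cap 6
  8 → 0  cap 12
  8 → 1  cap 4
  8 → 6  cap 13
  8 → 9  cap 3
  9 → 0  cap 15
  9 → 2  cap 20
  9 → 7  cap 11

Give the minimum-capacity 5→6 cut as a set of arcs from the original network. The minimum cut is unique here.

Min-cut arcs: {(4,8), (5,0), (5,1), (5,3), (5,9)} (total capacity 43)

augment #1: 5→1→6 push 3
augment #2: 5→0→1→6 push 8
augment #3: 5→3→1→6 push 7
augment #4: 5→3→2→6 push 2
augment #5: 5→4→8→6 push 13
augment #6: 5→9→2→6 push 10
max flow = 43; residual-reachable set from 5 gives S-side
cut edges (S→T): {(4,8), (5,0), (5,1), (5,3), (5,9)} total cap 43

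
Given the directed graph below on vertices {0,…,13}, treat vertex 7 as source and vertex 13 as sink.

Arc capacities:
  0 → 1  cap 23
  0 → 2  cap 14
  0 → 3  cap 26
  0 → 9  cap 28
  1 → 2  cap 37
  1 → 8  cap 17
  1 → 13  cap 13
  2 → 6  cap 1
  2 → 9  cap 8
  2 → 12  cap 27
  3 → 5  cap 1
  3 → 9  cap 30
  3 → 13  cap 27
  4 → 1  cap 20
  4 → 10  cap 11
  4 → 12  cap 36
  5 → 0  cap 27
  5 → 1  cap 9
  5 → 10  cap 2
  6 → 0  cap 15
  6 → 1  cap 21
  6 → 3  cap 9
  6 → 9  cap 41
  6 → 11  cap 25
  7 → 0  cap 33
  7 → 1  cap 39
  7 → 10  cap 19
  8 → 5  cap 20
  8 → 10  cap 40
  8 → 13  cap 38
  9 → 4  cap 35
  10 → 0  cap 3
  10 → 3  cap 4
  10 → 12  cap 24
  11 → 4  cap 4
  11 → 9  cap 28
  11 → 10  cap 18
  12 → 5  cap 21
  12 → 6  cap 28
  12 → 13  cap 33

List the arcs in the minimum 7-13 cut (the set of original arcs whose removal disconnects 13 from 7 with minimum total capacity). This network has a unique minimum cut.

augment #1: 7→1→13 push 13
augment #2: 7→0→3→13 push 26
augment #3: 7→1→8→13 push 17
augment #4: 7→10→3→13 push 1
augment #5: 7→10→12→13 push 18
augment #6: 7→0→2→12→13 push 7
augment #7: 7→1→2→12→13 push 8
max flow = 90; residual-reachable set from 7 gives S-side
cut edges (S→T): {(1,8), (1,13), (3,13), (12,13)} total cap 90

Min-cut arcs: {(1,8), (1,13), (3,13), (12,13)} (total capacity 90)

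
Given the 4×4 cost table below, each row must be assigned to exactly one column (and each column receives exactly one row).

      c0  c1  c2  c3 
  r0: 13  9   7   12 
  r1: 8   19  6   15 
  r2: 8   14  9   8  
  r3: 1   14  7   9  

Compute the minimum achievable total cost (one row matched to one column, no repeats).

optimal assignment: row0→col1 (cost 9), row1→col2 (cost 6), row2→col3 (cost 8), row3→col0 (cost 1)
total = 9 + 6 + 8 + 1 = 24

Minimum assignment cost: 24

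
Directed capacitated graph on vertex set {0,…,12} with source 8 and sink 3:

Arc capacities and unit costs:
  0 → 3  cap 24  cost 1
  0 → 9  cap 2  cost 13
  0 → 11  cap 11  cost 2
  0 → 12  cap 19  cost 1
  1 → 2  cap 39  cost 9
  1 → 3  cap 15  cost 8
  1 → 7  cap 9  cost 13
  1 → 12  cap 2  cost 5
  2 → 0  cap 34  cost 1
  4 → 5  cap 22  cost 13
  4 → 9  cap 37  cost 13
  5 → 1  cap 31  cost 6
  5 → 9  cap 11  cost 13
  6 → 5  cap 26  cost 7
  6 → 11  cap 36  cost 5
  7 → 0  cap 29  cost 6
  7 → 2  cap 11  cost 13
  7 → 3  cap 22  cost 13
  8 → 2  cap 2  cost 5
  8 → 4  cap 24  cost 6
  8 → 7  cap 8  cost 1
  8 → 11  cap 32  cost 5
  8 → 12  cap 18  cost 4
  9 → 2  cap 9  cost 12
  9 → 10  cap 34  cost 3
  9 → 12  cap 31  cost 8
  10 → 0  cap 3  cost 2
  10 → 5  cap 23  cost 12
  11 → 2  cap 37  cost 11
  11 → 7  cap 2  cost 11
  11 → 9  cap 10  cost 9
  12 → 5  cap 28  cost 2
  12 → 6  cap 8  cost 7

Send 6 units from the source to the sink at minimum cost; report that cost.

Minimum cost for 6 units: 46

shortest-cost path #1: 8→2→0→3 push 2 @ unit cost 7 (adds 14)
shortest-cost path #2: 8→7→0→3 push 4 @ unit cost 8 (adds 32)
total cost = 46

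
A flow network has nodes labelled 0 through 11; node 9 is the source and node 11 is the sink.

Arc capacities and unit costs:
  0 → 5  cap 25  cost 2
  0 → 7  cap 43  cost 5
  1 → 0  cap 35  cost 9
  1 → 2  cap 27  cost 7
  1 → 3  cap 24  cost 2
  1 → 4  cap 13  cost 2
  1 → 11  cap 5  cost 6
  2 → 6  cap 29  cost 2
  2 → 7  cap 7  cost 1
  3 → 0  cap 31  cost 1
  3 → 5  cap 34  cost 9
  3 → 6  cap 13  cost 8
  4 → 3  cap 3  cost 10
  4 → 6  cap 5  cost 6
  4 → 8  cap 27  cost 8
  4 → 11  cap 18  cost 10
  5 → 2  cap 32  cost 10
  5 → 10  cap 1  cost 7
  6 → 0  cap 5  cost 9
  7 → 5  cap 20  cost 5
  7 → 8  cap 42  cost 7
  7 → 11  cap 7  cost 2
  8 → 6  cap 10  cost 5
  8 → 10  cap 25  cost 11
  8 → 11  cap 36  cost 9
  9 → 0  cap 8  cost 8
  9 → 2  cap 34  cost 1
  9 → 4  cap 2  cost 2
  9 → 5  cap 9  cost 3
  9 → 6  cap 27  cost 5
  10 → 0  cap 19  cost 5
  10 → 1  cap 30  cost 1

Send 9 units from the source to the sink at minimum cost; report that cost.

Minimum cost for 9 units: 52

shortest-cost path #1: 9→2→7→11 push 7 @ unit cost 4 (adds 28)
shortest-cost path #2: 9→4→11 push 2 @ unit cost 12 (adds 24)
total cost = 52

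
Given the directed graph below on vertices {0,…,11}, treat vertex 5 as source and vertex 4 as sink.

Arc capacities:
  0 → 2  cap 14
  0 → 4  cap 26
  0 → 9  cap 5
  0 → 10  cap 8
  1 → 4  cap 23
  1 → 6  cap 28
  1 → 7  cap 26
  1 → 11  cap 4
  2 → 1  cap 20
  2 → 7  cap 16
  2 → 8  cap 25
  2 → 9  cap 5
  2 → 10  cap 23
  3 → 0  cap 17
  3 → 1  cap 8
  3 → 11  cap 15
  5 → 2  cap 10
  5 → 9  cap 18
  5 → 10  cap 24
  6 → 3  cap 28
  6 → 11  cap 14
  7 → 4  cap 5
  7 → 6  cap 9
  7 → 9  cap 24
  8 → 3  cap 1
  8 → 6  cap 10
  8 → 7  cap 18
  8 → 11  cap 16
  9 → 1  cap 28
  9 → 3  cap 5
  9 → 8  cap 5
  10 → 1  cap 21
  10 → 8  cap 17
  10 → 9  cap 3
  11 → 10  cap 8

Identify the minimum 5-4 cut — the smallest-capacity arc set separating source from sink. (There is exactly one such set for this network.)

Min-cut arcs: {(1,4), (3,0), (7,4)} (total capacity 45)

augment #1: 5→2→1→4 push 10
augment #2: 5→9→1→4 push 13
augment #3: 5→9→1→7→4 push 5
augment #4: 5→10→8→3→0→4 push 1
augment #5: 5→10→9→3→0→4 push 3
augment #6: 5→10→1→6→3→0→4 push 13
max flow = 45; residual-reachable set from 5 gives S-side
cut edges (S→T): {(1,4), (3,0), (7,4)} total cap 45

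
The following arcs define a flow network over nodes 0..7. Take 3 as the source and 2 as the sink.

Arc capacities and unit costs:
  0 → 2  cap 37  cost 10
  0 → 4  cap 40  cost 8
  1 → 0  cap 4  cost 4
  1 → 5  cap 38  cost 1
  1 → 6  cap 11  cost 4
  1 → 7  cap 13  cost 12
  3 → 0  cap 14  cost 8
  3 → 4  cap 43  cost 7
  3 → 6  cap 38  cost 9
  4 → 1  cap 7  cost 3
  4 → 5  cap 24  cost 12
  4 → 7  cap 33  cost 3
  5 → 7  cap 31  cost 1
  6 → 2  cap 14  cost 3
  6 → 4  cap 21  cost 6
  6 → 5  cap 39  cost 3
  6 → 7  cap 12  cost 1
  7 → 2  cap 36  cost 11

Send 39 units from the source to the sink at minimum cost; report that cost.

shortest-cost path #1: 3→6→2 push 14 @ unit cost 12 (adds 168)
shortest-cost path #2: 3→0→2 push 14 @ unit cost 18 (adds 252)
shortest-cost path #3: 3→4→7→2 push 11 @ unit cost 21 (adds 231)
total cost = 651

Minimum cost for 39 units: 651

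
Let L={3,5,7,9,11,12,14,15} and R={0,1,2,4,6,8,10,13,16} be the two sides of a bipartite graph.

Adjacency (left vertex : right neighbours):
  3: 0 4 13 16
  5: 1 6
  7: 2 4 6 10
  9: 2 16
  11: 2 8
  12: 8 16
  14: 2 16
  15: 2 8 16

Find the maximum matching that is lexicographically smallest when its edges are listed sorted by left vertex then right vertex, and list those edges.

|M| = 6 (so the lex-smallest maximum matching has 6 edges)
process left vertices in ascending order; for each, take the smallest-labelled available neighbour that still permits 6 edges overall, or leave it unmatched if none does
lex-smallest matching: {3-0, 5-1, 7-4, 9-2, 11-8, 12-16}

Lex-smallest maximum matching: {(3,0), (5,1), (7,4), (9,2), (11,8), (12,16)}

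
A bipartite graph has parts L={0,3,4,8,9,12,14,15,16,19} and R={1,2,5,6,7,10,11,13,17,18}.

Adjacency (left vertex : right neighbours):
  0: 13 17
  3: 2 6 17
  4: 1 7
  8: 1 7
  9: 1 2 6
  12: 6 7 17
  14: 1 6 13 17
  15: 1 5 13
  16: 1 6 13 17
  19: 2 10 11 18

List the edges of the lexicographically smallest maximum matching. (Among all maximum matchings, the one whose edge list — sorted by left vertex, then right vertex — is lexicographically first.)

|M| = 8 (so the lex-smallest maximum matching has 8 edges)
process left vertices in ascending order; for each, take the smallest-labelled available neighbour that still permits 8 edges overall, or leave it unmatched if none does
lex-smallest matching: {0-13, 3-2, 4-1, 8-7, 9-6, 12-17, 15-5, 19-10}

Lex-smallest maximum matching: {(0,13), (3,2), (4,1), (8,7), (9,6), (12,17), (15,5), (19,10)}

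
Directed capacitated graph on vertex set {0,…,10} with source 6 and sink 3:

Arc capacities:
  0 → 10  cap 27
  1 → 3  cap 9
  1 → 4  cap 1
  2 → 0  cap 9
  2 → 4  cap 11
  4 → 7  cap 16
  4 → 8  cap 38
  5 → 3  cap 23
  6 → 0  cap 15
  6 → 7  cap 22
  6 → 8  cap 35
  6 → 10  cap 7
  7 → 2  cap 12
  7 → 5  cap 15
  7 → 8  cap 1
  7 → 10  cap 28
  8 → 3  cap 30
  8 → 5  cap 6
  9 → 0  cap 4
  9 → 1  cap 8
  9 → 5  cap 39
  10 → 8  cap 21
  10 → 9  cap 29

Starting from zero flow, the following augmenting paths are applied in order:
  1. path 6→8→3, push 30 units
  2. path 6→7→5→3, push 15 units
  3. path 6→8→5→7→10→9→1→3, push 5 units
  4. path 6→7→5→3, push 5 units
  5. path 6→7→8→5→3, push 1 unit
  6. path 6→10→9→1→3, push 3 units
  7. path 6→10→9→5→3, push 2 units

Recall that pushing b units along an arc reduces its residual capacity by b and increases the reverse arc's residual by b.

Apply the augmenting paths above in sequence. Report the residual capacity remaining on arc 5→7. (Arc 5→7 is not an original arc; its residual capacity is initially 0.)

after path 1 (6→8→3, push 30): res(5,7)=0
after path 2 (6→7→5→3, push 15): res(5,7)=15
after path 3 (6→8→5→7→10→9→1→3, push 5): res(5,7)=10
after path 4 (6→7→5→3, push 5): res(5,7)=15
after path 5 (6→7→8→5→3, push 1): res(5,7)=15
after path 6 (6→10→9→1→3, push 3): res(5,7)=15
after path 7 (6→10→9→5→3, push 2): res(5,7)=15

Residual capacity of (5,7): 15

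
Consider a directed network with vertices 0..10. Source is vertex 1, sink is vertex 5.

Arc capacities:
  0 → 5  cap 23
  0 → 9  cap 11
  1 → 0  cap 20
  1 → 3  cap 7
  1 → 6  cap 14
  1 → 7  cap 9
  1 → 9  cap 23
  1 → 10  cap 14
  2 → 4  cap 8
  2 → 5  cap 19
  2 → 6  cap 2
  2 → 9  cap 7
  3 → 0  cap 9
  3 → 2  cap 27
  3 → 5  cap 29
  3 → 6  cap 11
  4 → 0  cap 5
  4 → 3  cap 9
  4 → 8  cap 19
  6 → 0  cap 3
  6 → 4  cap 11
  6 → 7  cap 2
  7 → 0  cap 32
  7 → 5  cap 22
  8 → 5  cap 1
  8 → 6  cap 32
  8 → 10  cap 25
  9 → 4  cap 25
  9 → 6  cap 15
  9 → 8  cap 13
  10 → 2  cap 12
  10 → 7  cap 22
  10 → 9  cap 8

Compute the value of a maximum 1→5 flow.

Maximum flow value: 74

augment #1: 1→0→5 bottleneck 20, total now 20
augment #2: 1→3→5 bottleneck 7, total now 27
augment #3: 1→7→5 bottleneck 9, total now 36
augment #4: 1→6→0→5 bottleneck 3, total now 39
augment #5: 1→6→7→5 bottleneck 2, total now 41
augment #6: 1→9→8→5 bottleneck 1, total now 42
augment #7: 1→10→2→5 bottleneck 12, total now 54
augment #8: 1→10→7→5 bottleneck 2, total now 56
augment #9: 1→6→4→3→5 bottleneck 9, total now 65
augment #10: 1→9→8→10→7→5 bottleneck 9, total now 74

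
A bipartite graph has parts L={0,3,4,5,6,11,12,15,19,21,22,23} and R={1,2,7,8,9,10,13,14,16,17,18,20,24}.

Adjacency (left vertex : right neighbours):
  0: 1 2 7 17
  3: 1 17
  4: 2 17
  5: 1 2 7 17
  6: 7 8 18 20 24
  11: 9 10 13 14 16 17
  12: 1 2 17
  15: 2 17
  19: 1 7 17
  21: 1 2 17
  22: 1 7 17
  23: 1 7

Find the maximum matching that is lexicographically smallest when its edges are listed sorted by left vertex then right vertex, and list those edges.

Lex-smallest maximum matching: {(0,1), (3,17), (4,2), (5,7), (6,8), (11,9)}

|M| = 6 (so the lex-smallest maximum matching has 6 edges)
process left vertices in ascending order; for each, take the smallest-labelled available neighbour that still permits 6 edges overall, or leave it unmatched if none does
lex-smallest matching: {0-1, 3-17, 4-2, 5-7, 6-8, 11-9}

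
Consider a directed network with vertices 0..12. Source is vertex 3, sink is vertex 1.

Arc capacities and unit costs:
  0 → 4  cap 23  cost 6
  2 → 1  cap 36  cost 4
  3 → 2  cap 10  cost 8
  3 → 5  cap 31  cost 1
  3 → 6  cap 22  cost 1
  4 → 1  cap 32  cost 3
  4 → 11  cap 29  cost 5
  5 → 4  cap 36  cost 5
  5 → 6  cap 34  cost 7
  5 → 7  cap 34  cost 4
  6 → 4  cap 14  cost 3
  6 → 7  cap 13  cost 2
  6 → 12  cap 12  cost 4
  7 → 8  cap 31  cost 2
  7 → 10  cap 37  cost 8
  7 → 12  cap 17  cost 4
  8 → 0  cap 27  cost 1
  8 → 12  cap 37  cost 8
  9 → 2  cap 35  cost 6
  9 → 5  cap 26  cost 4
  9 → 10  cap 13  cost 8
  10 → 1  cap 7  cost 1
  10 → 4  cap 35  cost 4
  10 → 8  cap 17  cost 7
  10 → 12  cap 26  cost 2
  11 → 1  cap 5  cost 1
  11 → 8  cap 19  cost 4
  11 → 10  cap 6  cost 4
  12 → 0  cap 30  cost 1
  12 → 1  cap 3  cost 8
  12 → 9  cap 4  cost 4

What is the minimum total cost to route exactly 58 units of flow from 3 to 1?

shortest-cost path #1: 3→6→4→1 push 14 @ unit cost 7 (adds 98)
shortest-cost path #2: 3→5→4→1 push 18 @ unit cost 9 (adds 162)
shortest-cost path #3: 3→6→7→10→1 push 7 @ unit cost 12 (adds 84)
shortest-cost path #4: 3→2→1 push 10 @ unit cost 12 (adds 120)
shortest-cost path #5: 3→5→4→11→1 push 5 @ unit cost 12 (adds 60)
shortest-cost path #6: 3→6→12→1 push 1 @ unit cost 13 (adds 13)
shortest-cost path #7: 3→5→7→6→12→1 push 2 @ unit cost 15 (adds 30)
shortest-cost path #8: 3→5→7→6→12→9→2→1 push 1 @ unit cost 21 (adds 21)
total cost = 588

Minimum cost for 58 units: 588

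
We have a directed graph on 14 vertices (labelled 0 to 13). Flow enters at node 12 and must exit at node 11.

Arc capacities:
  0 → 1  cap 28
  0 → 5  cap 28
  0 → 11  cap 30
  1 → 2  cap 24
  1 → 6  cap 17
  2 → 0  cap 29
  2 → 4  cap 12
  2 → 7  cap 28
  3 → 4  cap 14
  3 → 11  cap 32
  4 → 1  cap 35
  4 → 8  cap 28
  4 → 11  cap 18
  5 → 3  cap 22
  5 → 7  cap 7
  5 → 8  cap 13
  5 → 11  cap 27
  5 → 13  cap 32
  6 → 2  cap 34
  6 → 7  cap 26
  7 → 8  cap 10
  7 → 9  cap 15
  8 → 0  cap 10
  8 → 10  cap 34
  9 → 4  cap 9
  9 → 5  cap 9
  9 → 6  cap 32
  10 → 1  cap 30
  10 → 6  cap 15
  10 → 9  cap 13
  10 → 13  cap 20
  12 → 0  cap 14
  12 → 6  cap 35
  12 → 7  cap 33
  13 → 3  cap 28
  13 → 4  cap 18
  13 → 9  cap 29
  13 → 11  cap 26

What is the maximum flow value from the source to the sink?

augment #1: 12→0→11 bottleneck 14, total now 14
augment #2: 12→6→2→0→11 bottleneck 16, total now 30
augment #3: 12→6→2→4→11 bottleneck 12, total now 42
augment #4: 12→7→9→4→11 bottleneck 6, total now 48
augment #5: 12→7→9→5→11 bottleneck 9, total now 57
augment #6: 12→6→2→0→5→11 bottleneck 6, total now 63
augment #7: 12→7→8→0→5→11 bottleneck 10, total now 73

Maximum flow value: 73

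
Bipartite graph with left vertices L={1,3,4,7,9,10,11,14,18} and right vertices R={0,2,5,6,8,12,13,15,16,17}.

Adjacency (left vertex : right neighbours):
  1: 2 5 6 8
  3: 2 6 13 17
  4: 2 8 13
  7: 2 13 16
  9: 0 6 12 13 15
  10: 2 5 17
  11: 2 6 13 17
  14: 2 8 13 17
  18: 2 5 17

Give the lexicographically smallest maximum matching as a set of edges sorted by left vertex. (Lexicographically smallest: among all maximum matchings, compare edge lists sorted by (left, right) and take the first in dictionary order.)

Lex-smallest maximum matching: {(1,2), (3,6), (4,8), (7,16), (9,0), (10,5), (11,13), (14,17)}

|M| = 8 (so the lex-smallest maximum matching has 8 edges)
process left vertices in ascending order; for each, take the smallest-labelled available neighbour that still permits 8 edges overall, or leave it unmatched if none does
lex-smallest matching: {1-2, 3-6, 4-8, 7-16, 9-0, 10-5, 11-13, 14-17}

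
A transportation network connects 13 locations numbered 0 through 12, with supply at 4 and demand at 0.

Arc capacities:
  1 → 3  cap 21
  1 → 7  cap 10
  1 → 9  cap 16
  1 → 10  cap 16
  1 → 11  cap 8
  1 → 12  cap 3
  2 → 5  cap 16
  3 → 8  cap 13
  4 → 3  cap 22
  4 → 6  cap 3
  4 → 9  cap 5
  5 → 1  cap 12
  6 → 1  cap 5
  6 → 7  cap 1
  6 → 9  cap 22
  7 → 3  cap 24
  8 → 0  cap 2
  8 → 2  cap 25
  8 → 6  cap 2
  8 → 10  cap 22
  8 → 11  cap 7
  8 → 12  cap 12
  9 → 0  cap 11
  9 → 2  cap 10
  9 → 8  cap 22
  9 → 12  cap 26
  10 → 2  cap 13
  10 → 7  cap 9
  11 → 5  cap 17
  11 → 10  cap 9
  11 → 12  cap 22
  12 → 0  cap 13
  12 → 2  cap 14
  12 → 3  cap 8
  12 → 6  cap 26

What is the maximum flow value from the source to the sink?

Maximum flow value: 21

augment #1: 4→9→0 bottleneck 5, total now 5
augment #2: 4→3→8→0 bottleneck 2, total now 7
augment #3: 4→6→9→0 bottleneck 3, total now 10
augment #4: 4→3→8→12→0 bottleneck 11, total now 21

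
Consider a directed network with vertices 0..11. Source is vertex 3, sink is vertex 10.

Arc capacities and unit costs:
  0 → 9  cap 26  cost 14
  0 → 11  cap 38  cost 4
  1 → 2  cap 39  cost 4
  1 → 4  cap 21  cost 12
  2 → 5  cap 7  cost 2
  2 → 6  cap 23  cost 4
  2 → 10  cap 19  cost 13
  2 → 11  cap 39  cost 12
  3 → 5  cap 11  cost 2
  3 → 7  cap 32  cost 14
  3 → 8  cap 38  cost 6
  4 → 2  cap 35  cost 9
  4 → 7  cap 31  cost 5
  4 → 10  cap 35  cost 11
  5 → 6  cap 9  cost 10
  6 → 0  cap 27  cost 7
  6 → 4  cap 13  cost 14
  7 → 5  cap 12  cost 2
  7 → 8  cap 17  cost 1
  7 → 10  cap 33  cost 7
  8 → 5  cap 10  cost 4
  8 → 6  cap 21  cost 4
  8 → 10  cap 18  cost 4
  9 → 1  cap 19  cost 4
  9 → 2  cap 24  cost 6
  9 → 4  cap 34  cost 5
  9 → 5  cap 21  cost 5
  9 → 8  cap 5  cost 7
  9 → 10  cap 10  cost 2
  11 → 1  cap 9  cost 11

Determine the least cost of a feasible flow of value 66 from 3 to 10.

Minimum cost for 66 units: 1392

shortest-cost path #1: 3→8→10 push 18 @ unit cost 10 (adds 180)
shortest-cost path #2: 3→7→10 push 32 @ unit cost 21 (adds 672)
shortest-cost path #3: 3→8→6→0→9→10 push 10 @ unit cost 33 (adds 330)
shortest-cost path #4: 3→8→6→4→10 push 6 @ unit cost 35 (adds 210)
total cost = 1392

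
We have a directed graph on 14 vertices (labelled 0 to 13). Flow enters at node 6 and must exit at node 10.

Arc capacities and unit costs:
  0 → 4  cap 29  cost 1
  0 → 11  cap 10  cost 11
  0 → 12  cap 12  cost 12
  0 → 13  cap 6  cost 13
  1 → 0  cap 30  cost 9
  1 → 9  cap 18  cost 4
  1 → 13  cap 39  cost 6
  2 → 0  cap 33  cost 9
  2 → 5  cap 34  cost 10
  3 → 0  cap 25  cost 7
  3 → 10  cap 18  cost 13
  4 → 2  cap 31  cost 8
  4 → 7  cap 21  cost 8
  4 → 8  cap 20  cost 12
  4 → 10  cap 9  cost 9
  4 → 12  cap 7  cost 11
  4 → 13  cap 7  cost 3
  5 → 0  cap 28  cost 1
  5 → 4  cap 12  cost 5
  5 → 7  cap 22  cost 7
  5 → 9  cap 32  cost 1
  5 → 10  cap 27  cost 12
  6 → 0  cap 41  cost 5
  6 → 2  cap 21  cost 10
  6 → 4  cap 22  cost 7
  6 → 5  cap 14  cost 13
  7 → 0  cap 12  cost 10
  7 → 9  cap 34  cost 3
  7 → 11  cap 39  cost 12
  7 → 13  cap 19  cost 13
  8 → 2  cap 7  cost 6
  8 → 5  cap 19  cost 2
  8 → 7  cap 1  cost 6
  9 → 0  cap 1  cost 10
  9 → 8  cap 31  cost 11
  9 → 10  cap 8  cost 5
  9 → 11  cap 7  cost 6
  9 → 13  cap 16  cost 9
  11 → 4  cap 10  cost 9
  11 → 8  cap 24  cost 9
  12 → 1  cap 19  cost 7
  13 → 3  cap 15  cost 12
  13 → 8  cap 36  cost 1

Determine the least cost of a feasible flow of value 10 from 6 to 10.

shortest-cost path #1: 6→0→4→10 push 9 @ unit cost 15 (adds 135)
shortest-cost path #2: 6→0→4→13→8→5→9→10 push 1 @ unit cost 18 (adds 18)
total cost = 153

Minimum cost for 10 units: 153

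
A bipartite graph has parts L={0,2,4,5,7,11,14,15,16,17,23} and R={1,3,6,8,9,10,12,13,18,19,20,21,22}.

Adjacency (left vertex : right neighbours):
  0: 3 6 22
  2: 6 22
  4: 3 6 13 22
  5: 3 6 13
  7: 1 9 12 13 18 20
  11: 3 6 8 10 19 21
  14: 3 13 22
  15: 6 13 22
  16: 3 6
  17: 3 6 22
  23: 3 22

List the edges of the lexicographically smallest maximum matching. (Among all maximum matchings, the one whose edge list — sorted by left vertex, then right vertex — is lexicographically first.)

Lex-smallest maximum matching: {(0,3), (2,6), (4,13), (7,1), (11,8), (14,22)}

|M| = 6 (so the lex-smallest maximum matching has 6 edges)
process left vertices in ascending order; for each, take the smallest-labelled available neighbour that still permits 6 edges overall, or leave it unmatched if none does
lex-smallest matching: {0-3, 2-6, 4-13, 7-1, 11-8, 14-22}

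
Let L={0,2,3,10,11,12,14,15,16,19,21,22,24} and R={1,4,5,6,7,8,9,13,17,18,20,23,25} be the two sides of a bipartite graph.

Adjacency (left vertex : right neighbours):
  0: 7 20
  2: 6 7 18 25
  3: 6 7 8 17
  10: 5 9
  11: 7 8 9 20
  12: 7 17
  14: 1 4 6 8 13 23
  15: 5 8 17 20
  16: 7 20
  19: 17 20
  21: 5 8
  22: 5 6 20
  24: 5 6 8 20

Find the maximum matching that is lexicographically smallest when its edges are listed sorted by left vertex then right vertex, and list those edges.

|M| = 9 (so the lex-smallest maximum matching has 9 edges)
process left vertices in ascending order; for each, take the smallest-labelled available neighbour that still permits 9 edges overall, or leave it unmatched if none does
lex-smallest matching: {0-7, 2-18, 3-6, 10-5, 11-9, 12-17, 14-1, 15-8, 16-20}

Lex-smallest maximum matching: {(0,7), (2,18), (3,6), (10,5), (11,9), (12,17), (14,1), (15,8), (16,20)}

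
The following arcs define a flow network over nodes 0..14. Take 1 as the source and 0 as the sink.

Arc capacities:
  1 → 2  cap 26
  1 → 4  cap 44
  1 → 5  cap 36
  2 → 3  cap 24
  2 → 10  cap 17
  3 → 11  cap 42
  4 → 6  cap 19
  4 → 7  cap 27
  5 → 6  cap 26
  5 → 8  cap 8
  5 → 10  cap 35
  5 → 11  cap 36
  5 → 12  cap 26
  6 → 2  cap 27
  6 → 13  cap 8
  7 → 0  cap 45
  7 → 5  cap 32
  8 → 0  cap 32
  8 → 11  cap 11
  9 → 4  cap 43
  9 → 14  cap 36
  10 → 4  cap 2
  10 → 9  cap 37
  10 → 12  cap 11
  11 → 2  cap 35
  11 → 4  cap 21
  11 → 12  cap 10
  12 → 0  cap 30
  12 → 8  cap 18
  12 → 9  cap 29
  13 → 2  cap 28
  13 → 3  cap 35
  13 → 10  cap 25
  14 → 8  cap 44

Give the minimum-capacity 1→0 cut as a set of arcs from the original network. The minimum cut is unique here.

Min-cut arcs: {(4,7), (8,0), (12,0)} (total capacity 89)

augment #1: 1→4→7→0 push 27
augment #2: 1→5→8→0 push 8
augment #3: 1→5→12→0 push 26
augment #4: 1→2→10→12→0 push 4
augment #5: 1→2→10→12→8→0 push 7
augment #6: 1→5→11→12→8→0 push 2
augment #7: 1→2→3→11→12→8→0 push 8
augment #8: 1→2→10→9→14→8→0 push 6
augment #9: 1→4→6→13→10→9→14→8→0 push 1
max flow = 89; residual-reachable set from 1 gives S-side
cut edges (S→T): {(4,7), (8,0), (12,0)} total cap 89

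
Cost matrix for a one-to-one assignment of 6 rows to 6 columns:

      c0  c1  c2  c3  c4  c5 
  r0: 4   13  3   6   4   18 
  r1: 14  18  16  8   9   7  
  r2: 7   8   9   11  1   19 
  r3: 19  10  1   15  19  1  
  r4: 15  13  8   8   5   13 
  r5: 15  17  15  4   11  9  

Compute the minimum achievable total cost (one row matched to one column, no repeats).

optimal assignment: row0→col0 (cost 4), row1→col5 (cost 7), row2→col1 (cost 8), row3→col2 (cost 1), row4→col4 (cost 5), row5→col3 (cost 4)
total = 4 + 7 + 8 + 1 + 5 + 4 = 29

Minimum assignment cost: 29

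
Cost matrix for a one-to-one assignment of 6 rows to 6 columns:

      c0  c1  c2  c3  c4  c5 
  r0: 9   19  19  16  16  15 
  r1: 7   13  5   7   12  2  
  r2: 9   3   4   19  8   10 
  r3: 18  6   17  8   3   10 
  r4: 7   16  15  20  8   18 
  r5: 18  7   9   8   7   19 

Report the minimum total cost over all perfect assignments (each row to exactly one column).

optimal assignment: row0→col0 (cost 9), row1→col5 (cost 2), row2→col2 (cost 4), row3→col1 (cost 6), row4→col4 (cost 8), row5→col3 (cost 8)
total = 9 + 2 + 4 + 6 + 8 + 8 = 37

Minimum assignment cost: 37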